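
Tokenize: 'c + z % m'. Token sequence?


Scan left to right, longest-match per lexeme
Tokens: ID(c), OP(+), ID(z), OP(%), ID(m)


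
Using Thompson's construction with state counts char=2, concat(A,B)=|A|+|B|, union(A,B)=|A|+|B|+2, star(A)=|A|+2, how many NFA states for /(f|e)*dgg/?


Syntax tree has 5 char leaf(s), 1 union(s), 1 star(s)
chars contribute 5×2 = 10; each union adds +2; each star adds +2
Total: 10 + 2 + 2 = 14 states


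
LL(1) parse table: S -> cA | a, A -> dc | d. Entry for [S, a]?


For [S, a]: 'a' ∈ FIRST(a)
Entry: S -> a


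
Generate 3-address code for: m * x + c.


Break into single-operator statements:
t1 = m * x
t2 = t1 + c


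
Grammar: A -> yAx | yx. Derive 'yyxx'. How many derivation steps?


Derivation: A => yAx => yyxx
Steps: 2


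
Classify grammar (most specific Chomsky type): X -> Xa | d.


Left-linear: every RHS is a terminal or one nonterminal followed by a terminal
Classification: Type 3 (Regular)


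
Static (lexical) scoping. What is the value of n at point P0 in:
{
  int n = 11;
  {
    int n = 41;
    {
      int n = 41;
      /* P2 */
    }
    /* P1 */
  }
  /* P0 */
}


n declared in the same block as P0
n = 11


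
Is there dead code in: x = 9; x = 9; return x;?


first assignment to x is overwritten before any read
Dead: 'x = 9'


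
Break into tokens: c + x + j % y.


Scan left to right, longest-match per lexeme
Tokens: ID(c), OP(+), ID(x), OP(+), ID(j), OP(%), ID(y)


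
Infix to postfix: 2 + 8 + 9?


Left to right (same or higher precedence on left)
Postfix: 2 8 + 9 +


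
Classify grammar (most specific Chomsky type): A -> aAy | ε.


Single nonterminal LHS, but a^n y^n is not regular
Classification: Type 2 (Context-Free)


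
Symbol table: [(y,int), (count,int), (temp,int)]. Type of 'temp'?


Lookup 'temp' → type int


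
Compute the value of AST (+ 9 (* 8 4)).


Evaluate inner: (* 8 4) = 32
Evaluate root: (+ 9 32) = 41
Result: 41


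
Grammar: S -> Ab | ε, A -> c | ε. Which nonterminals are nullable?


A nonterminal is nullable iff some alternative derives ε (directly, or every symbol in it is nullable)
Nullable: {A, S}


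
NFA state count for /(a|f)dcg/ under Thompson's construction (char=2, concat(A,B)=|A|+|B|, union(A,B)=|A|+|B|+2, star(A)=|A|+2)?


Syntax tree has 5 char leaf(s), 1 union(s), 0 star(s)
chars contribute 5×2 = 10; each union adds +2; each star adds +2
Total: 10 + 2 + 0 = 12 states


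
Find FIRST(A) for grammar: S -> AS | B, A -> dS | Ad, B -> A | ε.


Per alternative of A: FIRST(dS) = {d}; FIRST(Ad) = {d}
FIRST(A) = {d}


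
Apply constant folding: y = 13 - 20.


13 - 20 = -7 at compile time
Optimized: y = -7


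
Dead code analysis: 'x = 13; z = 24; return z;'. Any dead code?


x is assigned but never read
Dead: 'x = 13'


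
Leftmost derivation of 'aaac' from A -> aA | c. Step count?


Derivation: A => aA => aaA => aaaA => aaac
Steps: 4


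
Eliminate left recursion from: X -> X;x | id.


Left-recursive alternatives: X;x; non-recursive: id
Introduce X': X -> idX', X' -> ;xX' | ε


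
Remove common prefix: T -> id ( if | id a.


Common prefix: 'id'
Factored: T -> id T', T' -> ( if | a


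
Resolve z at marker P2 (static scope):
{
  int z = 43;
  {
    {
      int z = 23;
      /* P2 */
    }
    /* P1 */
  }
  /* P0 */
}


z declared in the same block as P2
z = 23


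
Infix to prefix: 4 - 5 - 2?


left-to-right (same/higher precedence on left): tree is (- (- 4 5) 2)
Prefix: - - 4 5 2


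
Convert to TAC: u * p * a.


Break into single-operator statements:
t1 = u * p
t2 = t1 * a


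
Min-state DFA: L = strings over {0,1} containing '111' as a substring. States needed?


KMP-style automaton: 3 progress states + 1 absorbing accept = 4
Minimal DFA: 4 states


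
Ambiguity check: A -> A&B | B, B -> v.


precedence layered via separate nonterminal B: deterministic
Unambiguous


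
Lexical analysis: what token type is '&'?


Pattern: operator symbol
Type: OPERATOR


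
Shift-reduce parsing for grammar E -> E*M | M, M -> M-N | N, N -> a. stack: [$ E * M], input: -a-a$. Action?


'-' can extend M; shift to build M -> M-N
Action: shift


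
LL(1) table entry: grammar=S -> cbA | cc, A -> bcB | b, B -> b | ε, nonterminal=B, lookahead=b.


For [B, b]: 'b' ∈ FIRST(b)
Entry: B -> b


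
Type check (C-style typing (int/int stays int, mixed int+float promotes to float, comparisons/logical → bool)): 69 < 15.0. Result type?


Operand types: int < float
Rule: comparison yields bool
Result type: bool


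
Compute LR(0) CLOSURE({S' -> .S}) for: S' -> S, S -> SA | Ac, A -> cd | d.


Start: S' -> .S
For each item with dot before a nonterminal B, add B -> .γ for every B-production
Closure: [S' -> .S, S -> .SA, S -> .Ac, A -> .cd, A -> .d]


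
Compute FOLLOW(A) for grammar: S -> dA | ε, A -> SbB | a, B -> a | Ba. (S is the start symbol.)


$ ∈ FOLLOW(S). For each A -> αBβ: add FIRST(β)\{ε} to FOLLOW(B); if β nullable, add FOLLOW(A).
FOLLOW(A) = {$, b}


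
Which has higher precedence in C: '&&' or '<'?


'<' is relational (level 7); '&&' is logical AND (level 2)
Higher level binds tighter
'<' has higher precedence than '&&'


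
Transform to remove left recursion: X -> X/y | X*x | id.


Left-recursive alternatives: X/y, X*x; non-recursive: id
Introduce X': X -> idX', X' -> /yX' | *xX' | ε


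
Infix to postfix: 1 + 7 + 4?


Left to right (same or higher precedence on left)
Postfix: 1 7 + 4 +


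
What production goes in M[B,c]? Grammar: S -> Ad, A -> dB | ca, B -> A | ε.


For [B, c]: 'c' ∈ FIRST(A)
Entry: B -> A


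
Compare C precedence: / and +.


'/' is multiplicative (level 10); '+' is additive (level 9)
Higher level binds tighter
'/' has higher precedence than '+'


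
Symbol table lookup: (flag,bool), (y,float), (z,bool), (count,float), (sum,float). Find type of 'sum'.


Lookup 'sum' → type float


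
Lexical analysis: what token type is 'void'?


Pattern: reserved word
Type: KEYWORD


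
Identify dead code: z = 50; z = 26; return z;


first assignment to z is overwritten before any read
Dead: 'z = 50'


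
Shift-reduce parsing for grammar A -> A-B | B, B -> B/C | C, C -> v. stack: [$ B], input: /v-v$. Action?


shift '/' to continue B -> B/C
Action: shift


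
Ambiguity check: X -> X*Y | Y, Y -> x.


precedence layered via separate nonterminal Y: deterministic
Unambiguous


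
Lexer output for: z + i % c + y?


Scan left to right, longest-match per lexeme
Tokens: ID(z), OP(+), ID(i), OP(%), ID(c), OP(+), ID(y)


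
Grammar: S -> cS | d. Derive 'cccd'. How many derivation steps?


Derivation: S => cS => ccS => cccS => cccd
Steps: 4


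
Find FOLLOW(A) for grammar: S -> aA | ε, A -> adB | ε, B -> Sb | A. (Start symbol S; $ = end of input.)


$ ∈ FOLLOW(S). For each A -> αBβ: add FIRST(β)\{ε} to FOLLOW(B); if β nullable, add FOLLOW(A).
FOLLOW(A) = {$, b}


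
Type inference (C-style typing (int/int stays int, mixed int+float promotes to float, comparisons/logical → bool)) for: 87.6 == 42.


Operand types: float == int
Rule: comparison yields bool
Result type: bool


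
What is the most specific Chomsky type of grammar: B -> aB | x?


Right-linear: every RHS is a terminal or a terminal followed by one nonterminal
Classification: Type 3 (Regular)


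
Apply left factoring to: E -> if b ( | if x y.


Common prefix: 'if'
Factored: E -> if E', E' -> b ( | x y


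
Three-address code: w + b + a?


Break into single-operator statements:
t1 = w + b
t2 = t1 + a


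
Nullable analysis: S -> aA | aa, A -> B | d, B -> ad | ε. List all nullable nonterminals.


A nonterminal is nullable iff some alternative derives ε (directly, or every symbol in it is nullable)
Nullable: {A, B}


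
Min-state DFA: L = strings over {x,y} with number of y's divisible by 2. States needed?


Track (count of y) mod 2: states 0..1, accept at 0
Minimal DFA: 2 states


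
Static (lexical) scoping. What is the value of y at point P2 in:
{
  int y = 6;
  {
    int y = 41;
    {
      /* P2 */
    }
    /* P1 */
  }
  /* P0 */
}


P2's block does not declare y; resolves to the enclosing declaration at depth 1
y = 41


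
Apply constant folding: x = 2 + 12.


2 + 12 = 14 at compile time
Optimized: x = 14


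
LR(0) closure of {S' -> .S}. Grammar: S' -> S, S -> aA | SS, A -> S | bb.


Start: S' -> .S
For each item with dot before a nonterminal B, add B -> .γ for every B-production
Closure: [S' -> .S, S -> .aA, S -> .SS]


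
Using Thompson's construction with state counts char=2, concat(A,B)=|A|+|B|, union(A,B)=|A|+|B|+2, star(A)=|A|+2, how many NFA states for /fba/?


Syntax tree has 3 char leaf(s), 0 union(s), 0 star(s)
chars contribute 3×2 = 6; each union adds +2; each star adds +2
Total: 6 + 0 + 0 = 6 states


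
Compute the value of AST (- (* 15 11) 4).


Evaluate inner: (* 15 11) = 165
Evaluate root: (- 165 4) = 161
Result: 161


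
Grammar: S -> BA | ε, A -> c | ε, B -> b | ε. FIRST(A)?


Per alternative of A: FIRST(c) = {c}; FIRST(ε) = {ε}
FIRST(A) = {c, ε}


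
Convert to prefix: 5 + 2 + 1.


left-to-right (same/higher precedence on left): tree is (+ (+ 5 2) 1)
Prefix: + + 5 2 1


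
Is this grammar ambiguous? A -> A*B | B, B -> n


precedence layered via separate nonterminal B: deterministic
Unambiguous


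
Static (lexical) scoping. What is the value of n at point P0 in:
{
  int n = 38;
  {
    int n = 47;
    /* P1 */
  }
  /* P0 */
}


n declared in the same block as P0
n = 38


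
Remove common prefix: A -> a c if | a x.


Common prefix: 'a'
Factored: A -> a A', A' -> c if | x


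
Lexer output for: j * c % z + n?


Scan left to right, longest-match per lexeme
Tokens: ID(j), OP(*), ID(c), OP(%), ID(z), OP(+), ID(n)


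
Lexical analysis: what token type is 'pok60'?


Pattern: letter/underscore followed by alphanumerics, not a keyword
Type: IDENTIFIER


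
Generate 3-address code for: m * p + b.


Break into single-operator statements:
t1 = m * p
t2 = t1 + b


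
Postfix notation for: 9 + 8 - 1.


Left to right (same or higher precedence on left)
Postfix: 9 8 + 1 -


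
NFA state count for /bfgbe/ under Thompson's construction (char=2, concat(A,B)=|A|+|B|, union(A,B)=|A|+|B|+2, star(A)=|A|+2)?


Syntax tree has 5 char leaf(s), 0 union(s), 0 star(s)
chars contribute 5×2 = 10; each union adds +2; each star adds +2
Total: 10 + 0 + 0 = 10 states


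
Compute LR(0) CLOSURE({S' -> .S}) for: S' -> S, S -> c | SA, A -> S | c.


Start: S' -> .S
For each item with dot before a nonterminal B, add B -> .γ for every B-production
Closure: [S' -> .S, S -> .c, S -> .SA]


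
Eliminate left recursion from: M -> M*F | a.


Left-recursive alternatives: M*F; non-recursive: a
Introduce M': M -> aM', M' -> *FM' | ε


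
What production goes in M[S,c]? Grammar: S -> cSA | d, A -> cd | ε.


For [S, c]: 'c' ∈ FIRST(cSA)
Entry: S -> cSA


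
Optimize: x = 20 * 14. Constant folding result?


20 * 14 = 280 at compile time
Optimized: x = 280


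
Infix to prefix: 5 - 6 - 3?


left-to-right (same/higher precedence on left): tree is (- (- 5 6) 3)
Prefix: - - 5 6 3


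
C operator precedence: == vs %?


'%' is multiplicative (level 10); '==' is equality (level 6)
Higher level binds tighter
'%' has higher precedence than '=='


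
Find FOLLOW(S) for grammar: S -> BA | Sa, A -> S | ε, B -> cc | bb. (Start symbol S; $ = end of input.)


$ ∈ FOLLOW(S). For each A -> αBβ: add FIRST(β)\{ε} to FOLLOW(B); if β nullable, add FOLLOW(A).
FOLLOW(S) = {$, a}


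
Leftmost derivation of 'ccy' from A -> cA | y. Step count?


Derivation: A => cA => ccA => ccy
Steps: 3


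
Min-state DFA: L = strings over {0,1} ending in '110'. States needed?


Track the longest suffix of input matching a prefix of '110': 4 classes (prefixes of length 0..3)
Minimal DFA: 4 states


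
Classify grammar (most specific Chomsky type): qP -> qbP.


LHS has context (more than one symbol) and |LHS| ≤ |RHS|
Classification: Type 1 (Context-Sensitive)


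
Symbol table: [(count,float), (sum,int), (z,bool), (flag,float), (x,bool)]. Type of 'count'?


Lookup 'count' → type float


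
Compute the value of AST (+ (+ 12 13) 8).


Evaluate inner: (+ 12 13) = 25
Evaluate root: (+ 25 8) = 33
Result: 33


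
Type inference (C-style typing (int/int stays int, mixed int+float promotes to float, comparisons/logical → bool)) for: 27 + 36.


Operand types: int + int
Rule: mixed int/float promotes to float; int/int stays int
Result type: int


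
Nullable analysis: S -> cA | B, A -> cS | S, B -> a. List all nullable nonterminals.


A nonterminal is nullable iff some alternative derives ε (directly, or every symbol in it is nullable)
Nullable: {}


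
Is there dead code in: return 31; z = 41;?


statement follows a return and is unreachable
Dead: 'z = 41'


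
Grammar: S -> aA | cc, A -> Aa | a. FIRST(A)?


Per alternative of A: FIRST(Aa) = {a}; FIRST(a) = {a}
FIRST(A) = {a}


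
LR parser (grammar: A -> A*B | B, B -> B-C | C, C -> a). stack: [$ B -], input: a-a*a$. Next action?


no handle; shift 'a'
Action: shift


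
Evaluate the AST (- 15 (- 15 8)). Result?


Evaluate inner: (- 15 8) = 7
Evaluate root: (- 15 7) = 8
Result: 8


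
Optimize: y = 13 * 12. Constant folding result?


13 * 12 = 156 at compile time
Optimized: y = 156


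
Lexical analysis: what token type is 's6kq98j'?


Pattern: letter/underscore followed by alphanumerics, not a keyword
Type: IDENTIFIER


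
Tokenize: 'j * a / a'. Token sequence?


Scan left to right, longest-match per lexeme
Tokens: ID(j), OP(*), ID(a), OP(/), ID(a)


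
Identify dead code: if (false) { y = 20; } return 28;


condition is constant false, so the whole block is unreachable
Dead: 'if (false) { y = 20; }'


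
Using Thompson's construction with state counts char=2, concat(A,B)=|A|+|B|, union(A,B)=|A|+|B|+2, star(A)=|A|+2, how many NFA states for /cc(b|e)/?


Syntax tree has 4 char leaf(s), 1 union(s), 0 star(s)
chars contribute 4×2 = 8; each union adds +2; each star adds +2
Total: 8 + 2 + 0 = 10 states


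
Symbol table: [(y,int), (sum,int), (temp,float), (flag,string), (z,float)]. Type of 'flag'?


Lookup 'flag' → type string


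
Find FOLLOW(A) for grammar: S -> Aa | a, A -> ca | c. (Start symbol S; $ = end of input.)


$ ∈ FOLLOW(S). For each A -> αBβ: add FIRST(β)\{ε} to FOLLOW(B); if β nullable, add FOLLOW(A).
FOLLOW(A) = {a}


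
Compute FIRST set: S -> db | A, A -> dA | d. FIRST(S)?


Per alternative of S: FIRST(db) = {d}; FIRST(A) = {d}
FIRST(S) = {d}


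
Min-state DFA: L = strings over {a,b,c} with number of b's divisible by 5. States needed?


Track (count of b) mod 5: states 0..4, accept at 0
Minimal DFA: 5 states


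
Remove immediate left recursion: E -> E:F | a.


Left-recursive alternatives: E:F; non-recursive: a
Introduce E': E -> aE', E' -> :FE' | ε


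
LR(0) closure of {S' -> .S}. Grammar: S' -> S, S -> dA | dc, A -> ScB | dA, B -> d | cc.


Start: S' -> .S
For each item with dot before a nonterminal B, add B -> .γ for every B-production
Closure: [S' -> .S, S -> .dA, S -> .dc]


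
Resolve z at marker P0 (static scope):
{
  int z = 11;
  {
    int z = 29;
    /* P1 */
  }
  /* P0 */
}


z declared in the same block as P0
z = 11


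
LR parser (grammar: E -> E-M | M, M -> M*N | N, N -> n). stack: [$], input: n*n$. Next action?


no handle on stack; shift 'n'
Action: shift


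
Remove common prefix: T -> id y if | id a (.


Common prefix: 'id'
Factored: T -> id T', T' -> y if | a (


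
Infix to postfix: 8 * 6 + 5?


Left to right (same or higher precedence on left)
Postfix: 8 6 * 5 +


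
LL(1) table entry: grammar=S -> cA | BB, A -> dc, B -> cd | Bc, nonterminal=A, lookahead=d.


For [A, d]: 'd' ∈ FIRST(dc)
Entry: A -> dc


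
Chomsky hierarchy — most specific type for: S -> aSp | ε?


Single nonterminal LHS, but a^n p^n is not regular
Classification: Type 2 (Context-Free)


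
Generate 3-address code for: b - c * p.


Break into single-operator statements:
t1 = c * p
t2 = b - t1


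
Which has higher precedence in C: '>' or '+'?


'+' is additive (level 9); '>' is relational (level 7)
Higher level binds tighter
'+' has higher precedence than '>'


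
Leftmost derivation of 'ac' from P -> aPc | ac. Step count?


Derivation: P => ac
Steps: 1


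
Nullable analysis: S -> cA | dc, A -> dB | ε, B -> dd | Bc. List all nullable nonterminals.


A nonterminal is nullable iff some alternative derives ε (directly, or every symbol in it is nullable)
Nullable: {A}


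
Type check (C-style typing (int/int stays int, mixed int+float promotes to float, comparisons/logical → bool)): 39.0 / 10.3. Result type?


Operand types: float / float
Rule: mixed int/float promotes to float; int/int stays int
Result type: float


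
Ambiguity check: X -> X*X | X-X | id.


'id*id-id' has two parse trees (no precedence encoded between * and -)
Ambiguous


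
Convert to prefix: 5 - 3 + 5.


left-to-right (same/higher precedence on left): tree is (+ (- 5 3) 5)
Prefix: + - 5 3 5


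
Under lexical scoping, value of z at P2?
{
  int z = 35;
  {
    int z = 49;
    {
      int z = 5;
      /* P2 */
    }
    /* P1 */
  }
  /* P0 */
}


z declared in the same block as P2
z = 5


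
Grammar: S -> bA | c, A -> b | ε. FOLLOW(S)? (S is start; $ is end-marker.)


$ ∈ FOLLOW(S). For each A -> αBβ: add FIRST(β)\{ε} to FOLLOW(B); if β nullable, add FOLLOW(A).
FOLLOW(S) = {$}


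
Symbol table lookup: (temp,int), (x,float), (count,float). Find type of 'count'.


Lookup 'count' → type float


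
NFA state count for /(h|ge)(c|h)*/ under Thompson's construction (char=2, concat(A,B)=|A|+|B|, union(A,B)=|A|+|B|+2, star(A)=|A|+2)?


Syntax tree has 5 char leaf(s), 2 union(s), 1 star(s)
chars contribute 5×2 = 10; each union adds +2; each star adds +2
Total: 10 + 4 + 2 = 16 states


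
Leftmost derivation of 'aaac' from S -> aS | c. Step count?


Derivation: S => aS => aaS => aaaS => aaac
Steps: 4


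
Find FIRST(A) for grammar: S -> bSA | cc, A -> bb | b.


Per alternative of A: FIRST(bb) = {b}; FIRST(b) = {b}
FIRST(A) = {b}


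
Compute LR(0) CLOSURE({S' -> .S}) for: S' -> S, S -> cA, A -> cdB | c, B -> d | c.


Start: S' -> .S
For each item with dot before a nonterminal B, add B -> .γ for every B-production
Closure: [S' -> .S, S -> .cA]


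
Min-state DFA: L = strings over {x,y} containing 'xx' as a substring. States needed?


KMP-style automaton: 2 progress states + 1 absorbing accept = 3
Minimal DFA: 3 states


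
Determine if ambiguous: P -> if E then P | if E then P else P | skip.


dangling else: 'if E then if E then skip else skip' parses two ways
Ambiguous


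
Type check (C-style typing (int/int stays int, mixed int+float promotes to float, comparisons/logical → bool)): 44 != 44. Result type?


Operand types: int != int
Rule: comparison yields bool
Result type: bool


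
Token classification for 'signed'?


Pattern: reserved word
Type: KEYWORD


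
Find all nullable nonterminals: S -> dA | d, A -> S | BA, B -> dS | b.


A nonterminal is nullable iff some alternative derives ε (directly, or every symbol in it is nullable)
Nullable: {}


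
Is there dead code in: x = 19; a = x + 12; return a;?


x is read by a's definition; a is returned
No dead code


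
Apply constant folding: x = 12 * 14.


12 * 14 = 168 at compile time
Optimized: x = 168


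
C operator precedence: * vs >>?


'*' is multiplicative (level 10); '>>' is shift (level 8)
Higher level binds tighter
'*' has higher precedence than '>>'


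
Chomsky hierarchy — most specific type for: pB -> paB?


LHS has context (more than one symbol) and |LHS| ≤ |RHS|
Classification: Type 1 (Context-Sensitive)


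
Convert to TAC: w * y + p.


Break into single-operator statements:
t1 = w * y
t2 = t1 + p


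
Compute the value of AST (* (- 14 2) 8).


Evaluate inner: (- 14 2) = 12
Evaluate root: (* 12 8) = 96
Result: 96


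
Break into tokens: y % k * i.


Scan left to right, longest-match per lexeme
Tokens: ID(y), OP(%), ID(k), OP(*), ID(i)


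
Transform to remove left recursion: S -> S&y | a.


Left-recursive alternatives: S&y; non-recursive: a
Introduce S': S -> aS', S' -> &yS' | ε


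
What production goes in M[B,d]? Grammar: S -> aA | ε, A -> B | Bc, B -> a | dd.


For [B, d]: 'd' ∈ FIRST(dd)
Entry: B -> dd


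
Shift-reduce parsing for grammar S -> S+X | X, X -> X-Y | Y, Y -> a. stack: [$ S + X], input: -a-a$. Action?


'-' can extend X; shift to build X -> X-Y
Action: shift


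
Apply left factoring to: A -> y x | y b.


Common prefix: 'y'
Factored: A -> y A', A' -> x | b


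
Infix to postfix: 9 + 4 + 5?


Left to right (same or higher precedence on left)
Postfix: 9 4 + 5 +


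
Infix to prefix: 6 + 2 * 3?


'*' binds tighter: tree is (+ 6 (* 2 3))
Prefix: + 6 * 2 3


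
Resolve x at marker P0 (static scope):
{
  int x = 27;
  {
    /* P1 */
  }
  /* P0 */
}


x declared in the same block as P0
x = 27


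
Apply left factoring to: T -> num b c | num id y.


Common prefix: 'num'
Factored: T -> num T', T' -> b c | id y


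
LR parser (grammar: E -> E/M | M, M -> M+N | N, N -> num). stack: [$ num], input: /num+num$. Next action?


'num' on top is the handle for N -> num
Action: reduce (N -> num)


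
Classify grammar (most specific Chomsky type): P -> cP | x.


Right-linear: every RHS is a terminal or a terminal followed by one nonterminal
Classification: Type 3 (Regular)


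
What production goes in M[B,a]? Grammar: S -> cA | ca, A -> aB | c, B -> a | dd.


For [B, a]: 'a' ∈ FIRST(a)
Entry: B -> a


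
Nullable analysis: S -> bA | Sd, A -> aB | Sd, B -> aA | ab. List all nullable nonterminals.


A nonterminal is nullable iff some alternative derives ε (directly, or every symbol in it is nullable)
Nullable: {}


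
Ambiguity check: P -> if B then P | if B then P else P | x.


dangling else: 'if B then if B then x else x' parses two ways
Ambiguous


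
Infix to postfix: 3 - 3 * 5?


* has higher precedence, evaluate 3*5 first
Postfix: 3 3 5 * -


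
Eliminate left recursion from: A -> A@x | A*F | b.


Left-recursive alternatives: A@x, A*F; non-recursive: b
Introduce A': A -> bA', A' -> @xA' | *FA' | ε


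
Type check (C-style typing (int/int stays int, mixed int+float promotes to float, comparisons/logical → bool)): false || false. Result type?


Operand types: bool || bool
Rule: logical operators take bool operands and yield bool
Result type: bool


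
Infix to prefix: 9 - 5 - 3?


left-to-right (same/higher precedence on left): tree is (- (- 9 5) 3)
Prefix: - - 9 5 3


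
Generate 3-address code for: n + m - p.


Break into single-operator statements:
t1 = n + m
t2 = t1 - p


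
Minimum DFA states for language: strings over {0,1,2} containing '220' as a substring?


KMP-style automaton: 3 progress states + 1 absorbing accept = 4
Minimal DFA: 4 states


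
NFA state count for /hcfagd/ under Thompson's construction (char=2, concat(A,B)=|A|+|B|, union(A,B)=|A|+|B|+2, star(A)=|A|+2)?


Syntax tree has 6 char leaf(s), 0 union(s), 0 star(s)
chars contribute 6×2 = 12; each union adds +2; each star adds +2
Total: 12 + 0 + 0 = 12 states


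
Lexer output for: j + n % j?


Scan left to right, longest-match per lexeme
Tokens: ID(j), OP(+), ID(n), OP(%), ID(j)


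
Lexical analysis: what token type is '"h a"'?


Pattern: double-quoted sequence
Type: STRING_LITERAL


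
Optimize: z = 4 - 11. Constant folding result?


4 - 11 = -7 at compile time
Optimized: z = -7


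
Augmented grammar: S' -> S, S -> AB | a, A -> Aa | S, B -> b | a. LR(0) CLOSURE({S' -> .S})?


Start: S' -> .S
For each item with dot before a nonterminal B, add B -> .γ for every B-production
Closure: [S' -> .S, S -> .AB, S -> .a, A -> .Aa, A -> .S]


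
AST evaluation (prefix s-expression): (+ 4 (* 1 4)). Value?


Evaluate inner: (* 1 4) = 4
Evaluate root: (+ 4 4) = 8
Result: 8


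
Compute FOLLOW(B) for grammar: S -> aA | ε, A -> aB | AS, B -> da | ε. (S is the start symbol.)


$ ∈ FOLLOW(S). For each A -> αBβ: add FIRST(β)\{ε} to FOLLOW(B); if β nullable, add FOLLOW(A).
FOLLOW(B) = {$, a}


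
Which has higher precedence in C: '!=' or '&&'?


'!=' is equality (level 6); '&&' is logical AND (level 2)
Higher level binds tighter
'!=' has higher precedence than '&&'


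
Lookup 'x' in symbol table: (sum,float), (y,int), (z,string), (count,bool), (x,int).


Lookup 'x' → type int


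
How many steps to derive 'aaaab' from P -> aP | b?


Derivation: P => aP => aaP => aaaP => aaaaP => aaaab
Steps: 5


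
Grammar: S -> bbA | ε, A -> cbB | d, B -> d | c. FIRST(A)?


Per alternative of A: FIRST(cbB) = {c}; FIRST(d) = {d}
FIRST(A) = {c, d}


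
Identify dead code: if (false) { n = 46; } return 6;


condition is constant false, so the whole block is unreachable
Dead: 'if (false) { n = 46; }'


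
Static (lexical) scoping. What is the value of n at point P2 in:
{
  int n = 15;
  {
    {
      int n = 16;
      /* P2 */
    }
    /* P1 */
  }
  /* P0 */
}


n declared in the same block as P2
n = 16


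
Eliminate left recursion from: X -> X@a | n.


Left-recursive alternatives: X@a; non-recursive: n
Introduce X': X -> nX', X' -> @aX' | ε


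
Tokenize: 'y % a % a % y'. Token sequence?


Scan left to right, longest-match per lexeme
Tokens: ID(y), OP(%), ID(a), OP(%), ID(a), OP(%), ID(y)


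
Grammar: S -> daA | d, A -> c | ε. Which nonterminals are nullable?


A nonterminal is nullable iff some alternative derives ε (directly, or every symbol in it is nullable)
Nullable: {A}


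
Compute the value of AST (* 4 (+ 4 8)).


Evaluate inner: (+ 4 8) = 12
Evaluate root: (* 4 12) = 48
Result: 48


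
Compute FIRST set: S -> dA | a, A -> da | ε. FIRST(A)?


Per alternative of A: FIRST(da) = {d}; FIRST(ε) = {ε}
FIRST(A) = {d, ε}


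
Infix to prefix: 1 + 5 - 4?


left-to-right (same/higher precedence on left): tree is (- (+ 1 5) 4)
Prefix: - + 1 5 4


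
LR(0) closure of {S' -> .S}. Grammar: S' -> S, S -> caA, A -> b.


Start: S' -> .S
For each item with dot before a nonterminal B, add B -> .γ for every B-production
Closure: [S' -> .S, S -> .caA]


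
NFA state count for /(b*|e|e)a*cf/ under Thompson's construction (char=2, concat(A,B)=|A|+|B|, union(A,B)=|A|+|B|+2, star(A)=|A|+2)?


Syntax tree has 6 char leaf(s), 2 union(s), 2 star(s)
chars contribute 6×2 = 12; each union adds +2; each star adds +2
Total: 12 + 4 + 4 = 20 states


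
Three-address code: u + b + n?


Break into single-operator statements:
t1 = u + b
t2 = t1 + n


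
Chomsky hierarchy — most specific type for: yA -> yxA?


LHS has context (more than one symbol) and |LHS| ≤ |RHS|
Classification: Type 1 (Context-Sensitive)


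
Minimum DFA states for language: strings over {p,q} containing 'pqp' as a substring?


KMP-style automaton: 3 progress states + 1 absorbing accept = 4
Minimal DFA: 4 states


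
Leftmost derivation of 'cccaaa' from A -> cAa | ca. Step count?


Derivation: A => cAa => ccAaa => cccaaa
Steps: 3


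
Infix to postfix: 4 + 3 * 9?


* has higher precedence, evaluate 3*9 first
Postfix: 4 3 9 * +


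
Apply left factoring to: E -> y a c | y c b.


Common prefix: 'y'
Factored: E -> y E', E' -> a c | c b


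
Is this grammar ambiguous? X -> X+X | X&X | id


'id+id&id' has two parse trees (no precedence encoded between + and &)
Ambiguous


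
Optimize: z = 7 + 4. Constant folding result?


7 + 4 = 11 at compile time
Optimized: z = 11


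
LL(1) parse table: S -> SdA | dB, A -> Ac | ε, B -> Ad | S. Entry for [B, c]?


For [B, c]: 'c' ∈ FIRST(Ad)
Entry: B -> Ad


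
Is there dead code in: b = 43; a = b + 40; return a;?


b is read by a's definition; a is returned
No dead code


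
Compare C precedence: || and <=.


'<=' is relational (level 7); '||' is logical OR (level 1)
Higher level binds tighter
'<=' has higher precedence than '||'


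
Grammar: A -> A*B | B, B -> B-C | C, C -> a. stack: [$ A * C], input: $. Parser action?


'C' (not preceded by B-) is the handle for B -> C
Action: reduce (B -> C)


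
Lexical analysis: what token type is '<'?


Pattern: operator symbol
Type: OPERATOR


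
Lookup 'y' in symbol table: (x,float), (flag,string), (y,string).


Lookup 'y' → type string


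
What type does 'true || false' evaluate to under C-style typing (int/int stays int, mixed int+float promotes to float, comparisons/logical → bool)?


Operand types: bool || bool
Rule: logical operators take bool operands and yield bool
Result type: bool


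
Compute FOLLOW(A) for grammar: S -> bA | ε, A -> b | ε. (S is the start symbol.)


$ ∈ FOLLOW(S). For each A -> αBβ: add FIRST(β)\{ε} to FOLLOW(B); if β nullable, add FOLLOW(A).
FOLLOW(A) = {$}


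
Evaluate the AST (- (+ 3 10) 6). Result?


Evaluate inner: (+ 3 10) = 13
Evaluate root: (- 13 6) = 7
Result: 7


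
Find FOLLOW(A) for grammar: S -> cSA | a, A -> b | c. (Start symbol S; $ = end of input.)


$ ∈ FOLLOW(S). For each A -> αBβ: add FIRST(β)\{ε} to FOLLOW(B); if β nullable, add FOLLOW(A).
FOLLOW(A) = {$, b, c}


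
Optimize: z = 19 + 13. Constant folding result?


19 + 13 = 32 at compile time
Optimized: z = 32


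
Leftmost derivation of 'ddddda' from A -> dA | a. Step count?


Derivation: A => dA => ddA => dddA => ddddA => dddddA => ddddda
Steps: 6


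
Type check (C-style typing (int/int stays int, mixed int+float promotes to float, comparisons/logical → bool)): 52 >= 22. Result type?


Operand types: int >= int
Rule: comparison yields bool
Result type: bool


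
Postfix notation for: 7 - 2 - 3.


Left to right (same or higher precedence on left)
Postfix: 7 2 - 3 -


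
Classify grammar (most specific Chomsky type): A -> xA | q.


Right-linear: every RHS is a terminal or a terminal followed by one nonterminal
Classification: Type 3 (Regular)


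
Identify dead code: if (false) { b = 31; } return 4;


condition is constant false, so the whole block is unreachable
Dead: 'if (false) { b = 31; }'


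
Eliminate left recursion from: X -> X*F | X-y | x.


Left-recursive alternatives: X*F, X-y; non-recursive: x
Introduce X': X -> xX', X' -> *FX' | -yX' | ε


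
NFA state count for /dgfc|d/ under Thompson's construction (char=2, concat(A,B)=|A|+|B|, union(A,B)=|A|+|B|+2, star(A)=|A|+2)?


Syntax tree has 5 char leaf(s), 1 union(s), 0 star(s)
chars contribute 5×2 = 10; each union adds +2; each star adds +2
Total: 10 + 2 + 0 = 12 states


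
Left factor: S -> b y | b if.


Common prefix: 'b'
Factored: S -> b S', S' -> y | if


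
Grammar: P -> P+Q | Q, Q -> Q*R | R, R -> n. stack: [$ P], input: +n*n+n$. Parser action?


shift '+' to continue P -> P+Q
Action: shift


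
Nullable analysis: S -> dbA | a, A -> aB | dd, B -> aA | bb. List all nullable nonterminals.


A nonterminal is nullable iff some alternative derives ε (directly, or every symbol in it is nullable)
Nullable: {}


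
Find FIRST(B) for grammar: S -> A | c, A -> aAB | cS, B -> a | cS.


Per alternative of B: FIRST(a) = {a}; FIRST(cS) = {c}
FIRST(B) = {a, c}


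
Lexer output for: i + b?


Scan left to right, longest-match per lexeme
Tokens: ID(i), OP(+), ID(b)


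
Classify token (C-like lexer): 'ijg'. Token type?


Pattern: letter/underscore followed by alphanumerics, not a keyword
Type: IDENTIFIER


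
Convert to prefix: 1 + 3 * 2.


'*' binds tighter: tree is (+ 1 (* 3 2))
Prefix: + 1 * 3 2


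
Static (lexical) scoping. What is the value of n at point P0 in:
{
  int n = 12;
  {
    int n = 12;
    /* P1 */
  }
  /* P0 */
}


n declared in the same block as P0
n = 12


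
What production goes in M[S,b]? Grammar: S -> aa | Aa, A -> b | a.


For [S, b]: 'b' ∈ FIRST(Aa)
Entry: S -> Aa


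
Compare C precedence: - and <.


'-' is additive (level 9); '<' is relational (level 7)
Higher level binds tighter
'-' has higher precedence than '<'


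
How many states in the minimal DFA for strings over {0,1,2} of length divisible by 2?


Track length mod 2: states 0..1, accept at 0
Minimal DFA: 2 states


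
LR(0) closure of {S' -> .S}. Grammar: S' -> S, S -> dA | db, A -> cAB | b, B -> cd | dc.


Start: S' -> .S
For each item with dot before a nonterminal B, add B -> .γ for every B-production
Closure: [S' -> .S, S -> .dA, S -> .db]


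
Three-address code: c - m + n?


Break into single-operator statements:
t1 = c - m
t2 = t1 + n


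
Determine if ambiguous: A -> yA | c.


right-linear, alternatives start with distinct terminals 'y' vs 'c': unique leftmost derivation
Unambiguous


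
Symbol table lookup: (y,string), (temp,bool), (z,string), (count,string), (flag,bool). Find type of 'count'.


Lookup 'count' → type string


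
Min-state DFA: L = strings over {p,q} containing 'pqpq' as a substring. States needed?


KMP-style automaton: 4 progress states + 1 absorbing accept = 5
Minimal DFA: 5 states


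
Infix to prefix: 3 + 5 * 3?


'*' binds tighter: tree is (+ 3 (* 5 3))
Prefix: + 3 * 5 3


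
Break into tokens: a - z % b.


Scan left to right, longest-match per lexeme
Tokens: ID(a), OP(-), ID(z), OP(%), ID(b)


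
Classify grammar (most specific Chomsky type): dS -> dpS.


LHS has context (more than one symbol) and |LHS| ≤ |RHS|
Classification: Type 1 (Context-Sensitive)


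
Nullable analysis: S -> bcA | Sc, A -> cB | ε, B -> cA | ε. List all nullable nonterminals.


A nonterminal is nullable iff some alternative derives ε (directly, or every symbol in it is nullable)
Nullable: {A, B}


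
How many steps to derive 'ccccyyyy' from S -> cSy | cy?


Derivation: S => cSy => ccSyy => cccSyyy => ccccyyyy
Steps: 4


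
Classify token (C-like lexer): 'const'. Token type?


Pattern: reserved word
Type: KEYWORD


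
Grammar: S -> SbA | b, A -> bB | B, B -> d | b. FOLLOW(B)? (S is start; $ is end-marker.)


$ ∈ FOLLOW(S). For each A -> αBβ: add FIRST(β)\{ε} to FOLLOW(B); if β nullable, add FOLLOW(A).
FOLLOW(B) = {$, b}


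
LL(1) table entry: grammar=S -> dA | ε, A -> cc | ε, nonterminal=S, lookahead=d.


For [S, d]: 'd' ∈ FIRST(dA)
Entry: S -> dA


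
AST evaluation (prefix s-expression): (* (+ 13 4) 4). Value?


Evaluate inner: (+ 13 4) = 17
Evaluate root: (* 17 4) = 68
Result: 68


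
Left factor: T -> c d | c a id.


Common prefix: 'c'
Factored: T -> c T', T' -> d | a id


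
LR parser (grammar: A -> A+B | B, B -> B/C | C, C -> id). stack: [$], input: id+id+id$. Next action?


no handle on stack; shift 'id'
Action: shift


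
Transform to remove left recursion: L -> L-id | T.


Left-recursive alternatives: L-id; non-recursive: T
Introduce L': L -> TL', L' -> -idL' | ε


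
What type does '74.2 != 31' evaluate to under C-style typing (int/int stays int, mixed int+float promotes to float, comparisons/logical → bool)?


Operand types: float != int
Rule: comparison yields bool
Result type: bool


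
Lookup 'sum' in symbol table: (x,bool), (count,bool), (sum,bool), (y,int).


Lookup 'sum' → type bool


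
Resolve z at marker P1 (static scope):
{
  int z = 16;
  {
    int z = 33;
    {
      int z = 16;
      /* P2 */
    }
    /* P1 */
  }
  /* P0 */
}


z declared in the same block as P1
z = 33


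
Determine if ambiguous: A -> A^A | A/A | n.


'n^n/n' has two parse trees (no precedence encoded between ^ and /)
Ambiguous


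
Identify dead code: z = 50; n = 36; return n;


z is assigned but never read
Dead: 'z = 50'


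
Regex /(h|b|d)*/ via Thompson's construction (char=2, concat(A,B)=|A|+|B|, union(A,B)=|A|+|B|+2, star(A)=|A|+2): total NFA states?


Syntax tree has 3 char leaf(s), 2 union(s), 1 star(s)
chars contribute 3×2 = 6; each union adds +2; each star adds +2
Total: 6 + 4 + 2 = 12 states


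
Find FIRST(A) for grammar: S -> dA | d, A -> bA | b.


Per alternative of A: FIRST(bA) = {b}; FIRST(b) = {b}
FIRST(A) = {b}


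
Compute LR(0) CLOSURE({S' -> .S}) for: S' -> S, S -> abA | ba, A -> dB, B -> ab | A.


Start: S' -> .S
For each item with dot before a nonterminal B, add B -> .γ for every B-production
Closure: [S' -> .S, S -> .abA, S -> .ba]


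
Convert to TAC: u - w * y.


Break into single-operator statements:
t1 = w * y
t2 = u - t1


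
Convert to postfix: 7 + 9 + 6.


Left to right (same or higher precedence on left)
Postfix: 7 9 + 6 +


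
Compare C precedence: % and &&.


'%' is multiplicative (level 10); '&&' is logical AND (level 2)
Higher level binds tighter
'%' has higher precedence than '&&'


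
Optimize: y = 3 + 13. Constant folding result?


3 + 13 = 16 at compile time
Optimized: y = 16


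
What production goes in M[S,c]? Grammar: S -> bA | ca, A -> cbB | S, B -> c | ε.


For [S, c]: 'c' ∈ FIRST(ca)
Entry: S -> ca


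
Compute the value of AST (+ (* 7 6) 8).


Evaluate inner: (* 7 6) = 42
Evaluate root: (+ 42 8) = 50
Result: 50


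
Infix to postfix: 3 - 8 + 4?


Left to right (same or higher precedence on left)
Postfix: 3 8 - 4 +


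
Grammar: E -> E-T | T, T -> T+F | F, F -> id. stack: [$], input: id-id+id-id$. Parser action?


no handle on stack; shift 'id'
Action: shift


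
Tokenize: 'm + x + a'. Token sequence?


Scan left to right, longest-match per lexeme
Tokens: ID(m), OP(+), ID(x), OP(+), ID(a)


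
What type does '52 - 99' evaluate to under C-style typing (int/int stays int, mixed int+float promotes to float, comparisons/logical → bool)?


Operand types: int - int
Rule: mixed int/float promotes to float; int/int stays int
Result type: int


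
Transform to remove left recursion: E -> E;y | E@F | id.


Left-recursive alternatives: E;y, E@F; non-recursive: id
Introduce E': E -> idE', E' -> ;yE' | @FE' | ε


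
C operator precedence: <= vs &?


'<=' is relational (level 7); '&' is bitwise AND (level 5)
Higher level binds tighter
'<=' has higher precedence than '&'


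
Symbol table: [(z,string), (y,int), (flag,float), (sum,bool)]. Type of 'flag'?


Lookup 'flag' → type float


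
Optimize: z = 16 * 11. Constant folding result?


16 * 11 = 176 at compile time
Optimized: z = 176


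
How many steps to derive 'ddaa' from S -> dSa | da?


Derivation: S => dSa => ddaa
Steps: 2


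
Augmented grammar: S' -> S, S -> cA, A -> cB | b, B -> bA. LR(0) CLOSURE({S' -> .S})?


Start: S' -> .S
For each item with dot before a nonterminal B, add B -> .γ for every B-production
Closure: [S' -> .S, S -> .cA]


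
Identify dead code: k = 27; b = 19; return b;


k is assigned but never read
Dead: 'k = 27'


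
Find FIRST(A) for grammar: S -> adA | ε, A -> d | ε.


Per alternative of A: FIRST(d) = {d}; FIRST(ε) = {ε}
FIRST(A) = {d, ε}
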